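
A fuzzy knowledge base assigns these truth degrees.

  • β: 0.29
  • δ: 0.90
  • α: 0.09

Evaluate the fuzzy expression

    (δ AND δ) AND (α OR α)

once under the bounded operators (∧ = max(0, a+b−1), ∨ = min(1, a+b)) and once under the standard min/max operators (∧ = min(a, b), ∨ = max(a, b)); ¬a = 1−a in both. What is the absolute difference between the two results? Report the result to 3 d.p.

Under bounded:
  δ AND δ = max(0, a+b−1) on (0.90, 0.90) = 0.80
  α OR α = min(1, a+b) on (0.09, 0.09) = 0.18
  (δ AND δ) AND (α OR α) = max(0, a+b−1) on (0.80, 0.18) = 0.00
  → value = 0.0000
Under standard min/max:
  δ AND δ = min(a, b) on (0.90, 0.90) = 0.90
  α OR α = max(a, b) on (0.09, 0.09) = 0.09
  (δ AND δ) AND (α OR α) = min(a, b) on (0.90, 0.09) = 0.09
  → value = 0.0900
|0.0000 − 0.0900| = 0.090

0.090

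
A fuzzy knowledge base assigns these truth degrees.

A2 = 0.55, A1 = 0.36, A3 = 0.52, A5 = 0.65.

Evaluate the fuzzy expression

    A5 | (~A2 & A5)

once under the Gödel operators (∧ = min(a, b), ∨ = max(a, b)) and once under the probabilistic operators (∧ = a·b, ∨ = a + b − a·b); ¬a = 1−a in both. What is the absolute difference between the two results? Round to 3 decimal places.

0.102

Under Gödel:
  ~A2 = 1 − 0.55 = 0.45
  ~A2 & A5 = min(a, b) on (0.45, 0.65) = 0.45
  A5 | (~A2 & A5) = max(a, b) on (0.65, 0.45) = 0.65
  → value = 0.6500
Under probabilistic:
  ~A2 = 1 − 0.5500 = 0.4500
  ~A2 & A5 = a·b on (0.4500, 0.6500) = 0.2925
  A5 | (~A2 & A5) = a + b − a·b on (0.6500, 0.2925) = 0.7524
  → value = 0.7524
|0.6500 − 0.7524| = 0.102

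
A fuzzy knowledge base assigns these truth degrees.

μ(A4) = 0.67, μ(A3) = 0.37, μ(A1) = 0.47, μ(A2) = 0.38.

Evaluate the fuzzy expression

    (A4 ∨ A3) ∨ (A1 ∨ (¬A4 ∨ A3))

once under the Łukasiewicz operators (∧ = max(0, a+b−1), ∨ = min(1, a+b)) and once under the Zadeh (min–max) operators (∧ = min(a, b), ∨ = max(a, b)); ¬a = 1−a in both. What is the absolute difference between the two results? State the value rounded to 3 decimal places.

0.330

Under Łukasiewicz:
  A4 ∨ A3 = min(1, a+b) on (0.67, 0.37) = 1.00
  ¬A4 = 1 − 0.67 = 0.33
  ¬A4 ∨ A3 = min(1, a+b) on (0.33, 0.37) = 0.70
  A1 ∨ (¬A4 ∨ A3) = min(1, a+b) on (0.47, 0.70) = 1.00
  (A4 ∨ A3) ∨ (A1 ∨ (¬A4 ∨ A3)) = min(1, a+b) on (1.00, 1.00) = 1.00
  → value = 1.0000
Under Zadeh (min–max):
  A4 ∨ A3 = max(a, b) on (0.67, 0.37) = 0.67
  ¬A4 = 1 − 0.67 = 0.33
  ¬A4 ∨ A3 = max(a, b) on (0.33, 0.37) = 0.37
  A1 ∨ (¬A4 ∨ A3) = max(a, b) on (0.47, 0.37) = 0.47
  (A4 ∨ A3) ∨ (A1 ∨ (¬A4 ∨ A3)) = max(a, b) on (0.67, 0.47) = 0.67
  → value = 0.6700
|1.0000 − 0.6700| = 0.330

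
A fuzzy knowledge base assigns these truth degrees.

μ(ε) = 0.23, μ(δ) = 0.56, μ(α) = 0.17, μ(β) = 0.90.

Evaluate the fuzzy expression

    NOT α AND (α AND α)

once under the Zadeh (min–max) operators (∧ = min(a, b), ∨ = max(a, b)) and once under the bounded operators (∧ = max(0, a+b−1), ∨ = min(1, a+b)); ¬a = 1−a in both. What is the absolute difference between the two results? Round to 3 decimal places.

0.170

Under Zadeh (min–max):
  NOT α = 1 − 0.17 = 0.83
  α AND α = min(a, b) on (0.17, 0.17) = 0.17
  NOT α AND (α AND α) = min(a, b) on (0.83, 0.17) = 0.17
  → value = 0.1700
Under bounded:
  NOT α = 1 − 0.17 = 0.83
  α AND α = max(0, a+b−1) on (0.17, 0.17) = 0.00
  NOT α AND (α AND α) = max(0, a+b−1) on (0.83, 0.00) = 0.00
  → value = 0.0000
|0.1700 − 0.0000| = 0.170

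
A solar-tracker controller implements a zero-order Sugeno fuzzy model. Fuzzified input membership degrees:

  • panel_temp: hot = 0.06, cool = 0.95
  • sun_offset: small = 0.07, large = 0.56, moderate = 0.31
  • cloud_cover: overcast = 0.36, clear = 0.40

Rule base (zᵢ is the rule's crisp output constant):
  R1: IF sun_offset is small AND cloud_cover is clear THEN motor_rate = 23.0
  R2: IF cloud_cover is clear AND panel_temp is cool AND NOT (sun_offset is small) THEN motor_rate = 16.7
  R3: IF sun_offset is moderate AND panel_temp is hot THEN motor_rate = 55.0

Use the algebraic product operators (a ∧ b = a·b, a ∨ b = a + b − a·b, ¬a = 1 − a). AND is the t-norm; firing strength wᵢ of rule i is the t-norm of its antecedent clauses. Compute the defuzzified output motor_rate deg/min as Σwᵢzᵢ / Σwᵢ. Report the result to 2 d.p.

18.92

R1 (z=23.0): small=0.07, clear=0.40; AND[a·b] → w = 0.0280
R2 (z=16.7): clear=0.40, cool=0.95, ¬small=1−0.07=0.93; AND[a·b] → w = 0.3534
R3 (z=55.0): moderate=0.31, hot=0.06; AND[a·b] → w = 0.0186
Weighted average = (0.0280·23.0 + 0.3534·16.7 + 0.0186·55.0) / (0.0280 + 0.3534 + 0.0186)
  = 7.5688 / 0.4000 = 18.92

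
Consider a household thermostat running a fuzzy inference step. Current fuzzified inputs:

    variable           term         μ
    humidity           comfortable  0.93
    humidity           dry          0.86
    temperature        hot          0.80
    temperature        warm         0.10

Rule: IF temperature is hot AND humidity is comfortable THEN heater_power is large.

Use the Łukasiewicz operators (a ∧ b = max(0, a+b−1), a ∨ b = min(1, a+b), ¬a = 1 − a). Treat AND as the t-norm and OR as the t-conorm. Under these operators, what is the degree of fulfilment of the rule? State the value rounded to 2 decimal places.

0.73

firing strength: hot=0.80, comfortable=0.93; AND[max(0, a+b−1)] → w = 0.73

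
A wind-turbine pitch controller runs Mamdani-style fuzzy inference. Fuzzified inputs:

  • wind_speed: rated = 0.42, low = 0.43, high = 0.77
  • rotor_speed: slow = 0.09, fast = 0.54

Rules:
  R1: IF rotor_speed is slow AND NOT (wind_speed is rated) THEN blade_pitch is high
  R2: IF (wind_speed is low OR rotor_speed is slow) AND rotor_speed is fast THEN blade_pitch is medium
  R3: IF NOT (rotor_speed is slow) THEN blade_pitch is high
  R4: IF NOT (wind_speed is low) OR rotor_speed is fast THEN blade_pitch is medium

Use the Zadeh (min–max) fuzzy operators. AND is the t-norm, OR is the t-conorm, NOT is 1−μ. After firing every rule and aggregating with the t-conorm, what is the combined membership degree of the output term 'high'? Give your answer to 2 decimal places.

R1: slow=0.09, ¬rated=1−0.42=0.58; AND[min(a, b)] → w = 0.09
R2: (low=0.43 OR slow=0.09) = 0.43; AND[min(a, b)] with fast=0.54 → w = 0.43
R3: ¬slow=1−0.09=0.91 → w = 0.91
R4: ¬low=1−0.43=0.57, fast=0.54; OR[max(a, b)] → w = 0.57
Rules with consequent 'high': {R1, R3} → strengths 0.09, 0.91
Aggregate via t-conorm [max(a, b)]: 0.91

0.91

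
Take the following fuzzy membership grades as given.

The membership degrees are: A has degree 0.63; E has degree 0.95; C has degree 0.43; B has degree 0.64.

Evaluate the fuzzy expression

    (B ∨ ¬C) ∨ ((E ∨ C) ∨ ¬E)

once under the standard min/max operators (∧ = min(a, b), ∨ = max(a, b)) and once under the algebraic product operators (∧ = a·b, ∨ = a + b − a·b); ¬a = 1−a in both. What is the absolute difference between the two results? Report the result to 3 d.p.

0.046

Under standard min/max:
  ¬C = 1 − 0.43 = 0.57
  B ∨ ¬C = max(a, b) on (0.64, 0.57) = 0.64
  E ∨ C = max(a, b) on (0.95, 0.43) = 0.95
  ¬E = 1 − 0.95 = 0.05
  (E ∨ C) ∨ ¬E = max(a, b) on (0.95, 0.05) = 0.95
  (B ∨ ¬C) ∨ ((E ∨ C) ∨ ¬E) = max(a, b) on (0.64, 0.95) = 0.95
  → value = 0.9500
Under algebraic product:
  ¬C = 1 − 0.4300 = 0.5700
  B ∨ ¬C = a + b − a·b on (0.6400, 0.5700) = 0.8452
  E ∨ C = a + b − a·b on (0.9500, 0.4300) = 0.9715
  ¬E = 1 − 0.9500 = 0.0500
  (E ∨ C) ∨ ¬E = a + b − a·b on (0.9715, 0.0500) = 0.9729
  (B ∨ ¬C) ∨ ((E ∨ C) ∨ ¬E) = a + b − a·b on (0.8452, 0.9729) = 0.9958
  → value = 0.9958
|0.9500 − 0.9958| = 0.046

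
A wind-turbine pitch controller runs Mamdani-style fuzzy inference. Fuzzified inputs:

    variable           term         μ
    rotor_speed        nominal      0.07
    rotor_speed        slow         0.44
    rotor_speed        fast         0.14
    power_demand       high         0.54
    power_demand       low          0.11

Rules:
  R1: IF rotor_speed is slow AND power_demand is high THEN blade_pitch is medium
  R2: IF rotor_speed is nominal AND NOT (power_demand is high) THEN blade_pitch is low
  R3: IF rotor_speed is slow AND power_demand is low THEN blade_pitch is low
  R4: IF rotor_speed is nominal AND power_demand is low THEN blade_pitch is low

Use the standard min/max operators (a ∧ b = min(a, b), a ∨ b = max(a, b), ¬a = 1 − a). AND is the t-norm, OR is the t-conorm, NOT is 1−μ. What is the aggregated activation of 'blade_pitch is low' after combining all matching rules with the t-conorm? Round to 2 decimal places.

R1: slow=0.44, high=0.54; AND[min(a, b)] → w = 0.44
R2: nominal=0.07, ¬high=1−0.54=0.46; AND[min(a, b)] → w = 0.07
R3: slow=0.44, low=0.11; AND[min(a, b)] → w = 0.11
R4: nominal=0.07, low=0.11; AND[min(a, b)] → w = 0.07
Rules with consequent 'low': {R2, R3, R4} → strengths 0.07, 0.11, 0.07
Aggregate via t-conorm [max(a, b)]: 0.11

0.11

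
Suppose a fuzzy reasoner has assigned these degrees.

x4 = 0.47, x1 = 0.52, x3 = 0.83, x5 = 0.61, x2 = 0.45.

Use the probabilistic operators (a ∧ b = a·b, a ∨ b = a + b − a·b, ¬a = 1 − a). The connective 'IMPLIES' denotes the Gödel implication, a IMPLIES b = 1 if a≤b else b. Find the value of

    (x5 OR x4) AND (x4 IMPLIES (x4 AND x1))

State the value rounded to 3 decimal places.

0.194

x5 OR x4 = a + b − a·b on (0.6100, 0.4700) = 0.7933
x4 AND x1 = a·b on (0.4700, 0.5200) = 0.2444
x4 IMPLIES (x4 AND x1)  [Gödel: 1 if a≤b else b] with a=0.4700, b=0.2444 → 0.2444
(x5 OR x4) AND (x4 IMPLIES (x4 AND x1)) = a·b on (0.7933, 0.2444) = 0.1939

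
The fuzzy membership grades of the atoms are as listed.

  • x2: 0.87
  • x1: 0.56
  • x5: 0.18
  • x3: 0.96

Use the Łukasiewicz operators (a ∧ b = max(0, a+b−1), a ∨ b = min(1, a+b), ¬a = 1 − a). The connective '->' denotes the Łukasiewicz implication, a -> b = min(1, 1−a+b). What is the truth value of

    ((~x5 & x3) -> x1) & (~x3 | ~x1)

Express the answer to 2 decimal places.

~x5 = 1 − 0.18 = 0.82
~x5 & x3 = max(0, a+b−1) on (0.82, 0.96) = 0.78
(~x5 & x3) -> x1  [Łukasiewicz: min(1, 1−a+b)] with a=0.78, b=0.56 → 0.78
~x3 = 1 − 0.96 = 0.04
~x1 = 1 − 0.56 = 0.44
~x3 | ~x1 = min(1, a+b) on (0.04, 0.44) = 0.48
((~x5 & x3) -> x1) & (~x3 | ~x1) = max(0, a+b−1) on (0.78, 0.48) = 0.26

0.26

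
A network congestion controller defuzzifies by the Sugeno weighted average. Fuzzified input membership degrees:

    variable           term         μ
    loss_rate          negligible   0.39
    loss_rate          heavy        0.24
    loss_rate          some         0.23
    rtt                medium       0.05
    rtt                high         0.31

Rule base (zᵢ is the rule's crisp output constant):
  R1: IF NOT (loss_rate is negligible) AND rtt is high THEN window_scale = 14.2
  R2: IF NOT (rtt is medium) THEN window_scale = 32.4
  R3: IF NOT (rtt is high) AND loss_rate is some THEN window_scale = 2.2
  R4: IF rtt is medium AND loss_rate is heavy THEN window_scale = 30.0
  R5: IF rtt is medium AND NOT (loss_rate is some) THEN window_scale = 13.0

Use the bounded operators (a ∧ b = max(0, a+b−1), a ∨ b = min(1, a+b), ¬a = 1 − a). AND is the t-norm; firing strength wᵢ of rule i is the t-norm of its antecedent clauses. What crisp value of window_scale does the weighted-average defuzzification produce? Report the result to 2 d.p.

32.40

R1 (z=14.2): ¬negligible=1−0.39=0.61, high=0.31; AND[max(0, a+b−1)] → w = 0.00
R2 (z=32.4): ¬medium=1−0.05=0.95 → w = 0.95
R3 (z=2.2): ¬high=1−0.31=0.69, some=0.23; AND[max(0, a+b−1)] → w = 0.00
R4 (z=30.0): medium=0.05, heavy=0.24; AND[max(0, a+b−1)] → w = 0.00
R5 (z=13.0): medium=0.05, ¬some=1−0.23=0.77; AND[max(0, a+b−1)] → w = 0.00
Weighted average = (0.00·14.2 + 0.95·32.4 + 0.00·2.2 + 0.00·30.0 + 0.00·13.0) / (0.00 + 0.95 + 0.00 + 0.00 + 0.00)
  = 30.7800 / 0.9500 = 32.40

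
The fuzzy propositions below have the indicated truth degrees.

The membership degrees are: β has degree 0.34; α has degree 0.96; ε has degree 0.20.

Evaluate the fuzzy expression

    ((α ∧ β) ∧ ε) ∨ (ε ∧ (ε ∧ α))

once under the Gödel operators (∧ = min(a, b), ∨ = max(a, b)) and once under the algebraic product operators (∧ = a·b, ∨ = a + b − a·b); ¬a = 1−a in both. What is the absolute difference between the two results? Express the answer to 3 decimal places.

0.099

Under Gödel:
  α ∧ β = min(a, b) on (0.96, 0.34) = 0.34
  (α ∧ β) ∧ ε = min(a, b) on (0.34, 0.20) = 0.20
  ε ∧ α = min(a, b) on (0.20, 0.96) = 0.20
  ε ∧ (ε ∧ α) = min(a, b) on (0.20, 0.20) = 0.20
  ((α ∧ β) ∧ ε) ∨ (ε ∧ (ε ∧ α)) = max(a, b) on (0.20, 0.20) = 0.20
  → value = 0.2000
Under algebraic product:
  α ∧ β = a·b on (0.9600, 0.3400) = 0.3264
  (α ∧ β) ∧ ε = a·b on (0.3264, 0.2000) = 0.0653
  ε ∧ α = a·b on (0.2000, 0.9600) = 0.1920
  ε ∧ (ε ∧ α) = a·b on (0.2000, 0.1920) = 0.0384
  ((α ∧ β) ∧ ε) ∨ (ε ∧ (ε ∧ α)) = a + b − a·b on (0.0653, 0.0384) = 0.1012
  → value = 0.1012
|0.2000 − 0.1012| = 0.099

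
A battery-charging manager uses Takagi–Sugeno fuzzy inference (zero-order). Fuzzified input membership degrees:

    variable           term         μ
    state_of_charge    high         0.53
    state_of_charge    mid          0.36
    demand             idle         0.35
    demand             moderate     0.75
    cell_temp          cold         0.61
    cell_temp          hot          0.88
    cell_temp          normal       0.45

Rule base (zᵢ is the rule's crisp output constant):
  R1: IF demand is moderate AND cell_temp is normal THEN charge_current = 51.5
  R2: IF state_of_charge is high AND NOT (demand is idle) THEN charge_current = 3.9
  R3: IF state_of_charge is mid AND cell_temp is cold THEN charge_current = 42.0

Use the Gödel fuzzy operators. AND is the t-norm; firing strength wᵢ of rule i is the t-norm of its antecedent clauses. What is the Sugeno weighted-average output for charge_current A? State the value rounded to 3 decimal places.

R1 (z=51.5): moderate=0.75, normal=0.45; AND[min(a, b)] → w = 0.45
R2 (z=3.9): high=0.53, ¬idle=1−0.35=0.65; AND[min(a, b)] → w = 0.53
R3 (z=42.0): mid=0.36, cold=0.61; AND[min(a, b)] → w = 0.36
Weighted average = (0.45·51.5 + 0.53·3.9 + 0.36·42.0) / (0.45 + 0.53 + 0.36)
  = 40.3620 / 1.3400 = 30.121

30.121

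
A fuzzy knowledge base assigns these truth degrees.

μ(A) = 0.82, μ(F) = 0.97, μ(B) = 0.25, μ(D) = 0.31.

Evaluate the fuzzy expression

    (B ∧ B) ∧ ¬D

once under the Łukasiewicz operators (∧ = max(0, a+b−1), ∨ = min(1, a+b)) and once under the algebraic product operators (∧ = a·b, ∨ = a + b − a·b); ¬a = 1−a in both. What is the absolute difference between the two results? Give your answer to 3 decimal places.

Under Łukasiewicz:
  B ∧ B = max(0, a+b−1) on (0.25, 0.25) = 0.00
  ¬D = 1 − 0.31 = 0.69
  (B ∧ B) ∧ ¬D = max(0, a+b−1) on (0.00, 0.69) = 0.00
  → value = 0.0000
Under algebraic product:
  B ∧ B = a·b on (0.2500, 0.2500) = 0.0625
  ¬D = 1 − 0.3100 = 0.6900
  (B ∧ B) ∧ ¬D = a·b on (0.0625, 0.6900) = 0.0431
  → value = 0.0431
|0.0000 − 0.0431| = 0.043

0.043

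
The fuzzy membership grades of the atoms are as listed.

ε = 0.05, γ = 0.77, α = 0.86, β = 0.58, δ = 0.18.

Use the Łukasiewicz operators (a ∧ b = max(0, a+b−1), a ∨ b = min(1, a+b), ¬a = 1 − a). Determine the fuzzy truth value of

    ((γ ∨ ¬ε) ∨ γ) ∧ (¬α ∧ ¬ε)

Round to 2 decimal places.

¬ε = 1 − 0.05 = 0.95
γ ∨ ¬ε = min(1, a+b) on (0.77, 0.95) = 1.00
(γ ∨ ¬ε) ∨ γ = min(1, a+b) on (1.00, 0.77) = 1.00
¬α = 1 − 0.86 = 0.14
¬ε = 1 − 0.05 = 0.95
¬α ∧ ¬ε = max(0, a+b−1) on (0.14, 0.95) = 0.09
((γ ∨ ¬ε) ∨ γ) ∧ (¬α ∧ ¬ε) = max(0, a+b−1) on (1.00, 0.09) = 0.09

0.09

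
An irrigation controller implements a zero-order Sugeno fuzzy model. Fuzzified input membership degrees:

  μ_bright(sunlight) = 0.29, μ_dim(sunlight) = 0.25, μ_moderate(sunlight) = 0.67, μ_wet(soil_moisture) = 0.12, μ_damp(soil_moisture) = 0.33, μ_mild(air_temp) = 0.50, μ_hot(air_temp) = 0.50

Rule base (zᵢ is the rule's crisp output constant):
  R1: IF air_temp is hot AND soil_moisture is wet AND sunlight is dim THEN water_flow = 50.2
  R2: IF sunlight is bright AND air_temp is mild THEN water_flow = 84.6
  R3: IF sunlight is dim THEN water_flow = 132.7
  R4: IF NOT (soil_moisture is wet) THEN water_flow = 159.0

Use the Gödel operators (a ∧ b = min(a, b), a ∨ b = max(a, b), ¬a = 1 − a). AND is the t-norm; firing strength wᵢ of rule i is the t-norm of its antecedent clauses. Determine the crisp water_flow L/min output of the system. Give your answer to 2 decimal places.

R1 (z=50.2): hot=0.50, wet=0.12, dim=0.25; AND[min(a, b)] → w = 0.12
R2 (z=84.6): bright=0.29, mild=0.50; AND[min(a, b)] → w = 0.29
R3 (z=132.7): dim=0.25 → w = 0.25
R4 (z=159.0): ¬wet=1−0.12=0.88 → w = 0.88
Weighted average = (0.12·50.2 + 0.29·84.6 + 0.25·132.7 + 0.88·159.0) / (0.12 + 0.29 + 0.25 + 0.88)
  = 203.6530 / 1.5400 = 132.24

132.24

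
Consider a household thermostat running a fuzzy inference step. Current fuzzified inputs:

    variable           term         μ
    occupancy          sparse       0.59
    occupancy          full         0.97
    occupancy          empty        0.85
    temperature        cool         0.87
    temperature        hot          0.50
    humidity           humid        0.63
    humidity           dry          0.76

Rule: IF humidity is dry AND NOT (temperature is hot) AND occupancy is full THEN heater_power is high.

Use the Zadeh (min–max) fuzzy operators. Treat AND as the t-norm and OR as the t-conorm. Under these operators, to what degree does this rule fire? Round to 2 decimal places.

firing strength: dry=0.76, ¬hot=1−0.50=0.50, full=0.97; AND[min(a, b)] → w = 0.50

0.50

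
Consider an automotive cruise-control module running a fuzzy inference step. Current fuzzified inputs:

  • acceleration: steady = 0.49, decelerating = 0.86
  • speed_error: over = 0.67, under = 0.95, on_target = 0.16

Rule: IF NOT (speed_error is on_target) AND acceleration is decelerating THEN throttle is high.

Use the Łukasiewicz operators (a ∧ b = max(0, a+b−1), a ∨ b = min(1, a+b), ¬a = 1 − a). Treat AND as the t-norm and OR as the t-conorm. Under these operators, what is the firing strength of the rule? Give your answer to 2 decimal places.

0.70

firing strength: ¬on_target=1−0.16=0.84, decelerating=0.86; AND[max(0, a+b−1)] → w = 0.70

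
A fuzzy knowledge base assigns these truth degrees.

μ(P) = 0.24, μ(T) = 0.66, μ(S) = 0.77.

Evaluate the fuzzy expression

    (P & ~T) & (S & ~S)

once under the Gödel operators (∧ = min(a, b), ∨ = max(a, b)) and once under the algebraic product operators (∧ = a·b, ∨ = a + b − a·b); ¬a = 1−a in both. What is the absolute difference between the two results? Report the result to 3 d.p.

0.216

Under Gödel:
  ~T = 1 − 0.66 = 0.34
  P & ~T = min(a, b) on (0.24, 0.34) = 0.24
  ~S = 1 − 0.77 = 0.23
  S & ~S = min(a, b) on (0.77, 0.23) = 0.23
  (P & ~T) & (S & ~S) = min(a, b) on (0.24, 0.23) = 0.23
  → value = 0.2300
Under algebraic product:
  ~T = 1 − 0.6600 = 0.3400
  P & ~T = a·b on (0.2400, 0.3400) = 0.0816
  ~S = 1 − 0.7700 = 0.2300
  S & ~S = a·b on (0.7700, 0.2300) = 0.1771
  (P & ~T) & (S & ~S) = a·b on (0.0816, 0.1771) = 0.0145
  → value = 0.0145
|0.2300 − 0.0145| = 0.216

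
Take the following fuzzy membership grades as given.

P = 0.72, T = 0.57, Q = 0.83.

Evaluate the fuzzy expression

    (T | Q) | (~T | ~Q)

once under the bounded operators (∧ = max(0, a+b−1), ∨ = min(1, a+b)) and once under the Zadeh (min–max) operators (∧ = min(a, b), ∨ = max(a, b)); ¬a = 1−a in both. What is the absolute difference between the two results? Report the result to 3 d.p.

0.170

Under bounded:
  T | Q = min(1, a+b) on (0.57, 0.83) = 1.00
  ~T = 1 − 0.57 = 0.43
  ~Q = 1 − 0.83 = 0.17
  ~T | ~Q = min(1, a+b) on (0.43, 0.17) = 0.60
  (T | Q) | (~T | ~Q) = min(1, a+b) on (1.00, 0.60) = 1.00
  → value = 1.0000
Under Zadeh (min–max):
  T | Q = max(a, b) on (0.57, 0.83) = 0.83
  ~T = 1 − 0.57 = 0.43
  ~Q = 1 − 0.83 = 0.17
  ~T | ~Q = max(a, b) on (0.43, 0.17) = 0.43
  (T | Q) | (~T | ~Q) = max(a, b) on (0.83, 0.43) = 0.83
  → value = 0.8300
|1.0000 − 0.8300| = 0.170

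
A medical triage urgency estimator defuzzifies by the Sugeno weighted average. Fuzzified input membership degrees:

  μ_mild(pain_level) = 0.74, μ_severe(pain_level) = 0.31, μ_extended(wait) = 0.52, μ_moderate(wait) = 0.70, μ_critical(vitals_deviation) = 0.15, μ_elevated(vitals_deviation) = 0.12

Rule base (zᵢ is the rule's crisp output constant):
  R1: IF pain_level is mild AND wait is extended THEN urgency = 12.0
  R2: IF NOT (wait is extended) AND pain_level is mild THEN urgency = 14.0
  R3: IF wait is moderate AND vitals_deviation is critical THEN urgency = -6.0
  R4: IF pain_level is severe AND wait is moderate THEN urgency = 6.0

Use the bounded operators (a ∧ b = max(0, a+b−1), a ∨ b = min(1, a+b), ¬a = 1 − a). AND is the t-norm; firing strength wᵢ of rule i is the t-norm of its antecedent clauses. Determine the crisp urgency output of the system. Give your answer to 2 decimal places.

R1 (z=12.0): mild=0.74, extended=0.52; AND[max(0, a+b−1)] → w = 0.26
R2 (z=14.0): ¬extended=1−0.52=0.48, mild=0.74; AND[max(0, a+b−1)] → w = 0.22
R3 (z=-6.0): moderate=0.70, critical=0.15; AND[max(0, a+b−1)] → w = 0.00
R4 (z=6.0): severe=0.31, moderate=0.70; AND[max(0, a+b−1)] → w = 0.01
Weighted average = (0.26·12.0 + 0.22·14.0 + 0.00·-6.0 + 0.01·6.0) / (0.26 + 0.22 + 0.00 + 0.01)
  = 6.2600 / 0.4900 = 12.78

12.78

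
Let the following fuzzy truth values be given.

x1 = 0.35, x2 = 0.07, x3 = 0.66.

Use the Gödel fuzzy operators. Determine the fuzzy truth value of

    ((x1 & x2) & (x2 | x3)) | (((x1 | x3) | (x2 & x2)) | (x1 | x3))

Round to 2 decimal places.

0.66

x1 & x2 = min(a, b) on (0.35, 0.07) = 0.07
x2 | x3 = max(a, b) on (0.07, 0.66) = 0.66
(x1 & x2) & (x2 | x3) = min(a, b) on (0.07, 0.66) = 0.07
x1 | x3 = max(a, b) on (0.35, 0.66) = 0.66
x2 & x2 = min(a, b) on (0.07, 0.07) = 0.07
(x1 | x3) | (x2 & x2) = max(a, b) on (0.66, 0.07) = 0.66
x1 | x3 = max(a, b) on (0.35, 0.66) = 0.66
((x1 | x3) | (x2 & x2)) | (x1 | x3) = max(a, b) on (0.66, 0.66) = 0.66
((x1 & x2) & (x2 | x3)) | (((x1 | x3) | (x2 & x2)) | (x1 | x3)) = max(a, b) on (0.07, 0.66) = 0.66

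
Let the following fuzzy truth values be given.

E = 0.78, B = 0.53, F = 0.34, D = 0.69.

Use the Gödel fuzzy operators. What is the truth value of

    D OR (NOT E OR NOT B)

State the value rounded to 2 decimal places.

0.69

NOT E = 1 − 0.78 = 0.22
NOT B = 1 − 0.53 = 0.47
NOT E OR NOT B = max(a, b) on (0.22, 0.47) = 0.47
D OR (NOT E OR NOT B) = max(a, b) on (0.69, 0.47) = 0.69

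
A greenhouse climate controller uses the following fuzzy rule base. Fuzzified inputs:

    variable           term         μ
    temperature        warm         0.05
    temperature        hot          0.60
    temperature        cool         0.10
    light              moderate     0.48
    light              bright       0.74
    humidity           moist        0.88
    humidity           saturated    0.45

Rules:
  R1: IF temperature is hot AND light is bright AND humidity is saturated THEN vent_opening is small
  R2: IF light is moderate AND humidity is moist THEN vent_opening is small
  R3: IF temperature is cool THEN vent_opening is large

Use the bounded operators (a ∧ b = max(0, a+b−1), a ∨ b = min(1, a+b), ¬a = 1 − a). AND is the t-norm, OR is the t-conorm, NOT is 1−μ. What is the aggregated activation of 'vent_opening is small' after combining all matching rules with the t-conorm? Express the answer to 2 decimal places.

0.36

R1: hot=0.60, bright=0.74, saturated=0.45; AND[max(0, a+b−1)] → w = 0.00
R2: moderate=0.48, moist=0.88; AND[max(0, a+b−1)] → w = 0.36
R3: cool=0.10 → w = 0.10
Rules with consequent 'small': {R1, R2} → strengths 0.00, 0.36
Aggregate via t-conorm [min(1, a+b)]: 0.36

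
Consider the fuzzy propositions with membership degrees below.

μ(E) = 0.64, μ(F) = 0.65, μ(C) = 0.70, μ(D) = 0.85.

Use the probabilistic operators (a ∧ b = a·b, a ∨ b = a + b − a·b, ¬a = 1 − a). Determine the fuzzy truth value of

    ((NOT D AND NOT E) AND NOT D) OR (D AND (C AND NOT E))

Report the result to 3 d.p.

NOT D = 1 − 0.8500 = 0.1500
NOT E = 1 − 0.6400 = 0.3600
NOT D AND NOT E = a·b on (0.1500, 0.3600) = 0.0540
NOT D = 1 − 0.8500 = 0.1500
(NOT D AND NOT E) AND NOT D = a·b on (0.0540, 0.1500) = 0.0081
NOT E = 1 − 0.6400 = 0.3600
C AND NOT E = a·b on (0.7000, 0.3600) = 0.2520
D AND (C AND NOT E) = a·b on (0.8500, 0.2520) = 0.2142
((NOT D AND NOT E) AND NOT D) OR (D AND (C AND NOT E)) = a + b − a·b on (0.0081, 0.2142) = 0.2206

0.221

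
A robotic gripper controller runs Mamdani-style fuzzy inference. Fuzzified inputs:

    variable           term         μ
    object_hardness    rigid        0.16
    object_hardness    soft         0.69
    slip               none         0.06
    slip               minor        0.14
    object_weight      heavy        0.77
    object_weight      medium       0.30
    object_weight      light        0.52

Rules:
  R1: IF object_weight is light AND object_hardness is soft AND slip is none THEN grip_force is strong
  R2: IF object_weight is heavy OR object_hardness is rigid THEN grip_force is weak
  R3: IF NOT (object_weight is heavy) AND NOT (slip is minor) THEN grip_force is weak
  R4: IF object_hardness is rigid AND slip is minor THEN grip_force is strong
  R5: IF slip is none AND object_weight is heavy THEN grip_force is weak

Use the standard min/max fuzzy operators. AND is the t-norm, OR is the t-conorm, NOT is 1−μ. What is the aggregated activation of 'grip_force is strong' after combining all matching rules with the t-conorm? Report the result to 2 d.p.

R1: light=0.52, soft=0.69, none=0.06; AND[min(a, b)] → w = 0.06
R2: heavy=0.77, rigid=0.16; OR[max(a, b)] → w = 0.77
R3: ¬heavy=1−0.77=0.23, ¬minor=1−0.14=0.86; AND[min(a, b)] → w = 0.23
R4: rigid=0.16, minor=0.14; AND[min(a, b)] → w = 0.14
R5: none=0.06, heavy=0.77; AND[min(a, b)] → w = 0.06
Rules with consequent 'strong': {R1, R4} → strengths 0.06, 0.14
Aggregate via t-conorm [max(a, b)]: 0.14

0.14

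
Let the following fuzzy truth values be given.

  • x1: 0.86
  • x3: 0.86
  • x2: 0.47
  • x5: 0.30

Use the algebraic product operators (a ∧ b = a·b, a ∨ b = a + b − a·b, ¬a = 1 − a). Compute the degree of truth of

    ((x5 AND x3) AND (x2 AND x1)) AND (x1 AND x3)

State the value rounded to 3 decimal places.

0.077

x5 AND x3 = a·b on (0.3000, 0.8600) = 0.2580
x2 AND x1 = a·b on (0.4700, 0.8600) = 0.4042
(x5 AND x3) AND (x2 AND x1) = a·b on (0.2580, 0.4042) = 0.1043
x1 AND x3 = a·b on (0.8600, 0.8600) = 0.7396
((x5 AND x3) AND (x2 AND x1)) AND (x1 AND x3) = a·b on (0.1043, 0.7396) = 0.0771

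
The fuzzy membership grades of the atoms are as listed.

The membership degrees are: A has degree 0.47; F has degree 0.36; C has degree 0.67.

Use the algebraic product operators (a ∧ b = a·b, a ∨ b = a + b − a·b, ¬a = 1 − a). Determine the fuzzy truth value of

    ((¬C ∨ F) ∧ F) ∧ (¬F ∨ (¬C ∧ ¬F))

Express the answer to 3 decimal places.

¬C = 1 − 0.6700 = 0.3300
¬C ∨ F = a + b − a·b on (0.3300, 0.3600) = 0.5712
(¬C ∨ F) ∧ F = a·b on (0.5712, 0.3600) = 0.2056
¬F = 1 − 0.3600 = 0.6400
¬C = 1 − 0.6700 = 0.3300
¬F = 1 − 0.3600 = 0.6400
¬C ∧ ¬F = a·b on (0.3300, 0.6400) = 0.2112
¬F ∨ (¬C ∧ ¬F) = a + b − a·b on (0.6400, 0.2112) = 0.7160
((¬C ∨ F) ∧ F) ∧ (¬F ∨ (¬C ∧ ¬F)) = a·b on (0.2056, 0.7160) = 0.1472

0.147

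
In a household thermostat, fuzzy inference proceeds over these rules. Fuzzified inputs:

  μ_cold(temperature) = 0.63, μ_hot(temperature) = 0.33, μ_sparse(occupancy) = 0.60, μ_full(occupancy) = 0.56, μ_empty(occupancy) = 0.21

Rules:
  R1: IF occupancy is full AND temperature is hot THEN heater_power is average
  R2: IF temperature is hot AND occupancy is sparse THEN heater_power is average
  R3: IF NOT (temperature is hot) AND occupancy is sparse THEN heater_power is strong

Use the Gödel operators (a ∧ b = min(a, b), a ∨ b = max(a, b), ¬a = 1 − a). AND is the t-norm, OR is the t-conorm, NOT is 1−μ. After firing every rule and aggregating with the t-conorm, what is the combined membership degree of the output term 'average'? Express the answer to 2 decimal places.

0.33

R1: full=0.56, hot=0.33; AND[min(a, b)] → w = 0.33
R2: hot=0.33, sparse=0.60; AND[min(a, b)] → w = 0.33
R3: ¬hot=1−0.33=0.67, sparse=0.60; AND[min(a, b)] → w = 0.60
Rules with consequent 'average': {R1, R2} → strengths 0.33, 0.33
Aggregate via t-conorm [max(a, b)]: 0.33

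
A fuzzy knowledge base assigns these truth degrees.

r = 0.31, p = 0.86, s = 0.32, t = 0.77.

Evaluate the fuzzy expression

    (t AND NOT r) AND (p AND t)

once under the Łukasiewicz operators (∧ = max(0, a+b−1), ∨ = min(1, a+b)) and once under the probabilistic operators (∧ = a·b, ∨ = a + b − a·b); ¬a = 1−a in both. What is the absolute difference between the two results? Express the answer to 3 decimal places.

Under Łukasiewicz:
  NOT r = 1 − 0.31 = 0.69
  t AND NOT r = max(0, a+b−1) on (0.77, 0.69) = 0.46
  p AND t = max(0, a+b−1) on (0.86, 0.77) = 0.63
  (t AND NOT r) AND (p AND t) = max(0, a+b−1) on (0.46, 0.63) = 0.09
  → value = 0.0900
Under probabilistic:
  NOT r = 1 − 0.3100 = 0.6900
  t AND NOT r = a·b on (0.7700, 0.6900) = 0.5313
  p AND t = a·b on (0.8600, 0.7700) = 0.6622
  (t AND NOT r) AND (p AND t) = a·b on (0.5313, 0.6622) = 0.3518
  → value = 0.3518
|0.0900 − 0.3518| = 0.262

0.262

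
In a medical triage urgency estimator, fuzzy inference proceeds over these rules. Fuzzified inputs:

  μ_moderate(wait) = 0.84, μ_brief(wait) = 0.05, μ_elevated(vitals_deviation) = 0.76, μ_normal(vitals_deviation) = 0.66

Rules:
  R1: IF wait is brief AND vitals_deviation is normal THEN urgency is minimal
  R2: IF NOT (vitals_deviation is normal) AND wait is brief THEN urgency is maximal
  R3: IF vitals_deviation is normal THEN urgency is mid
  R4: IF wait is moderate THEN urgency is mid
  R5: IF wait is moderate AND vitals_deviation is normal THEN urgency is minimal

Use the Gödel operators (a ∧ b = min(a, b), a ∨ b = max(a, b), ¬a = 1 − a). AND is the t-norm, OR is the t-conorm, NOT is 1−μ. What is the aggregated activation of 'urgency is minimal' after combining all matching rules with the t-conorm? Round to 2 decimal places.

R1: brief=0.05, normal=0.66; AND[min(a, b)] → w = 0.05
R2: ¬normal=1−0.66=0.34, brief=0.05; AND[min(a, b)] → w = 0.05
R3: normal=0.66 → w = 0.66
R4: moderate=0.84 → w = 0.84
R5: moderate=0.84, normal=0.66; AND[min(a, b)] → w = 0.66
Rules with consequent 'minimal': {R1, R5} → strengths 0.05, 0.66
Aggregate via t-conorm [max(a, b)]: 0.66

0.66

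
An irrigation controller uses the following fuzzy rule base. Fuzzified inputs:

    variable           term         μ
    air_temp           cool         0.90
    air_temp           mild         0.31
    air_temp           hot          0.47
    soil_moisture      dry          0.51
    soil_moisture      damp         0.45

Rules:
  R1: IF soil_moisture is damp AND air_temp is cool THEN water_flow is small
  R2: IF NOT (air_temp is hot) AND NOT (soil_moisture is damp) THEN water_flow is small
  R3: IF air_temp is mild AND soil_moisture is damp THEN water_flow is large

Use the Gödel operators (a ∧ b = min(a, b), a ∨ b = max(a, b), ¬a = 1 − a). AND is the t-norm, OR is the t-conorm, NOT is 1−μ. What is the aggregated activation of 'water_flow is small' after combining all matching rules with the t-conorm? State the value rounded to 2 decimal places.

0.53

R1: damp=0.45, cool=0.90; AND[min(a, b)] → w = 0.45
R2: ¬hot=1−0.47=0.53, ¬damp=1−0.45=0.55; AND[min(a, b)] → w = 0.53
R3: mild=0.31, damp=0.45; AND[min(a, b)] → w = 0.31
Rules with consequent 'small': {R1, R2} → strengths 0.45, 0.53
Aggregate via t-conorm [max(a, b)]: 0.53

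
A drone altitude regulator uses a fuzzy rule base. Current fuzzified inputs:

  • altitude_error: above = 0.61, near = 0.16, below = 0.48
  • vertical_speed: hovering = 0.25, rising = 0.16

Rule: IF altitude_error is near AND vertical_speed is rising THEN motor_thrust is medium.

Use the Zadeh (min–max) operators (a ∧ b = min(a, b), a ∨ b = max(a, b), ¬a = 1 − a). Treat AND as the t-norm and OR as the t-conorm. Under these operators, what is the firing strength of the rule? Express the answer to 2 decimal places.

firing strength: near=0.16, rising=0.16; AND[min(a, b)] → w = 0.16

0.16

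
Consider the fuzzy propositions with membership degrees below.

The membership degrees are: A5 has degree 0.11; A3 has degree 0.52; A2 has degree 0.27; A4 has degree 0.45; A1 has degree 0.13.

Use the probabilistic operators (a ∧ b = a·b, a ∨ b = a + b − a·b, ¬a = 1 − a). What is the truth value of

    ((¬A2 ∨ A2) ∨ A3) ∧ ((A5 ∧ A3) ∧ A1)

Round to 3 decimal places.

¬A2 = 1 − 0.2700 = 0.7300
¬A2 ∨ A2 = a + b − a·b on (0.7300, 0.2700) = 0.8029
(¬A2 ∨ A2) ∨ A3 = a + b − a·b on (0.8029, 0.5200) = 0.9054
A5 ∧ A3 = a·b on (0.1100, 0.5200) = 0.0572
(A5 ∧ A3) ∧ A1 = a·b on (0.0572, 0.1300) = 0.0074
((¬A2 ∨ A2) ∨ A3) ∧ ((A5 ∧ A3) ∧ A1) = a·b on (0.9054, 0.0074) = 0.0067

0.007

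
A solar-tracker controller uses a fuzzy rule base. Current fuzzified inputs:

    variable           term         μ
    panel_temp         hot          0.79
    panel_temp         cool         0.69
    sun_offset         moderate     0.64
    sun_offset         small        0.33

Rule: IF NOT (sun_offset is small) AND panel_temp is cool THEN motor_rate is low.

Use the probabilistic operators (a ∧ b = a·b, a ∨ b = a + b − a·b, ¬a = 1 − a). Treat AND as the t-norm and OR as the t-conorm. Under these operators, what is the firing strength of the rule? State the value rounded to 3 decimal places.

firing strength: ¬small=1−0.33=0.67, cool=0.69; AND[a·b] → w = 0.4623

0.462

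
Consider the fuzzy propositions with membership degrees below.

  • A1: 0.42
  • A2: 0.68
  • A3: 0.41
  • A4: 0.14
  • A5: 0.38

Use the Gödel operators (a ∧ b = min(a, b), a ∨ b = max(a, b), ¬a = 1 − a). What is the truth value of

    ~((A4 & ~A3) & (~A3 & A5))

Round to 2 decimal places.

~A3 = 1 − 0.41 = 0.59
A4 & ~A3 = min(a, b) on (0.14, 0.59) = 0.14
~A3 = 1 − 0.41 = 0.59
~A3 & A5 = min(a, b) on (0.59, 0.38) = 0.38
(A4 & ~A3) & (~A3 & A5) = min(a, b) on (0.14, 0.38) = 0.14
~((A4 & ~A3) & (~A3 & A5)) = 1 − 0.14 = 0.86

0.86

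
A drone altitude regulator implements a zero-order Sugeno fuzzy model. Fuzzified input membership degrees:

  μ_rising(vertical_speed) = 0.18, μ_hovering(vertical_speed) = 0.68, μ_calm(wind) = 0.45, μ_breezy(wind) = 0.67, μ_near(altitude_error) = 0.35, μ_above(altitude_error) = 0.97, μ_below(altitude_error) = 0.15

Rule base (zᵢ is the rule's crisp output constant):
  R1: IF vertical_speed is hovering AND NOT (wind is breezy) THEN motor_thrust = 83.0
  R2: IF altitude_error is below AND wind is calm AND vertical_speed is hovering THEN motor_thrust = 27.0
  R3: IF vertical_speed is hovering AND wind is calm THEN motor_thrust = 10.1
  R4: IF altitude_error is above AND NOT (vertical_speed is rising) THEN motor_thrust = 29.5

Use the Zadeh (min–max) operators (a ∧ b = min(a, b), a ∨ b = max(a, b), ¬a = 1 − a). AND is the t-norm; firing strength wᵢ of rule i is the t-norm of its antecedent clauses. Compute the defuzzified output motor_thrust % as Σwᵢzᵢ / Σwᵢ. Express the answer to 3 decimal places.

34.386

R1 (z=83.0): hovering=0.68, ¬breezy=1−0.67=0.33; AND[min(a, b)] → w = 0.33
R2 (z=27.0): below=0.15, calm=0.45, hovering=0.68; AND[min(a, b)] → w = 0.15
R3 (z=10.1): hovering=0.68, calm=0.45; AND[min(a, b)] → w = 0.45
R4 (z=29.5): above=0.97, ¬rising=1−0.18=0.82; AND[min(a, b)] → w = 0.82
Weighted average = (0.33·83.0 + 0.15·27.0 + 0.45·10.1 + 0.82·29.5) / (0.33 + 0.15 + 0.45 + 0.82)
  = 60.1750 / 1.7500 = 34.386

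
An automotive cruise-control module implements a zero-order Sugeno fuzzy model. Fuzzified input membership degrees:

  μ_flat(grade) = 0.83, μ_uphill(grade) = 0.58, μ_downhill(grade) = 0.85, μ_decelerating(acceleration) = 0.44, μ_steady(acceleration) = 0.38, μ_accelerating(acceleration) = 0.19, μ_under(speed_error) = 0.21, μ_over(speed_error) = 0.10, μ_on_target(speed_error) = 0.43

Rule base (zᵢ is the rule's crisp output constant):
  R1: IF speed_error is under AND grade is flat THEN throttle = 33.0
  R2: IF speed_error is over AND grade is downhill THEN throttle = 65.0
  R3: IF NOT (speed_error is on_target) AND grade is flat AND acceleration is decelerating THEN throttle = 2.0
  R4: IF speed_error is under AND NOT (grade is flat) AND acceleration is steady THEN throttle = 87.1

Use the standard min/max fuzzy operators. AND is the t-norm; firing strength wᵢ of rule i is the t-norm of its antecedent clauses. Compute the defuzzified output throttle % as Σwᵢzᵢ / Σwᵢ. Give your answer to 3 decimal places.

R1 (z=33.0): under=0.21, flat=0.83; AND[min(a, b)] → w = 0.21
R2 (z=65.0): over=0.10, downhill=0.85; AND[min(a, b)] → w = 0.10
R3 (z=2.0): ¬on_target=1−0.43=0.57, flat=0.83, decelerating=0.44; AND[min(a, b)] → w = 0.44
R4 (z=87.1): under=0.21, ¬flat=1−0.83=0.17, steady=0.38; AND[min(a, b)] → w = 0.17
Weighted average = (0.21·33.0 + 0.10·65.0 + 0.44·2.0 + 0.17·87.1) / (0.21 + 0.10 + 0.44 + 0.17)
  = 29.1170 / 0.9200 = 31.649

31.649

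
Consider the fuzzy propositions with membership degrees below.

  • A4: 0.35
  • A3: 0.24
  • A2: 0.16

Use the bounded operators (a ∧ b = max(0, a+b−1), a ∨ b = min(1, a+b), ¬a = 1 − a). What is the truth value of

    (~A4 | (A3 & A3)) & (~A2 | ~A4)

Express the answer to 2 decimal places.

0.65

~A4 = 1 − 0.35 = 0.65
A3 & A3 = max(0, a+b−1) on (0.24, 0.24) = 0.00
~A4 | (A3 & A3) = min(1, a+b) on (0.65, 0.00) = 0.65
~A2 = 1 − 0.16 = 0.84
~A4 = 1 − 0.35 = 0.65
~A2 | ~A4 = min(1, a+b) on (0.84, 0.65) = 1.00
(~A4 | (A3 & A3)) & (~A2 | ~A4) = max(0, a+b−1) on (0.65, 1.00) = 0.65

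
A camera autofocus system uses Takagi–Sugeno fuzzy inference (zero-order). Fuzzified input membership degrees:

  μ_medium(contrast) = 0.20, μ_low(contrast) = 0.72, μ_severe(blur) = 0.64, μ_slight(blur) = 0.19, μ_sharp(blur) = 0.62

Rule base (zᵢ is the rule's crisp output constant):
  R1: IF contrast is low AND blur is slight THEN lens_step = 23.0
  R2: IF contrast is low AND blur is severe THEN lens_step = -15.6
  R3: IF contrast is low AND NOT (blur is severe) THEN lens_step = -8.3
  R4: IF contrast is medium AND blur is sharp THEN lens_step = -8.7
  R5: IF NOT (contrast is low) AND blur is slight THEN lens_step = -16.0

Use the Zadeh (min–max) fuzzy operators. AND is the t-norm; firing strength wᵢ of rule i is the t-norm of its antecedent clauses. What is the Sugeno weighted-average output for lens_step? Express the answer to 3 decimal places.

R1 (z=23.0): low=0.72, slight=0.19; AND[min(a, b)] → w = 0.19
R2 (z=-15.6): low=0.72, severe=0.64; AND[min(a, b)] → w = 0.64
R3 (z=-8.3): low=0.72, ¬severe=1−0.64=0.36; AND[min(a, b)] → w = 0.36
R4 (z=-8.7): medium=0.20, sharp=0.62; AND[min(a, b)] → w = 0.20
R5 (z=-16.0): ¬low=1−0.72=0.28, slight=0.19; AND[min(a, b)] → w = 0.19
Weighted average = (0.19·23.0 + 0.64·-15.6 + 0.36·-8.3 + 0.20·-8.7 + 0.19·-16.0) / (0.19 + 0.64 + 0.36 + 0.20 + 0.19)
  = -13.3820 / 1.5800 = -8.470

-8.470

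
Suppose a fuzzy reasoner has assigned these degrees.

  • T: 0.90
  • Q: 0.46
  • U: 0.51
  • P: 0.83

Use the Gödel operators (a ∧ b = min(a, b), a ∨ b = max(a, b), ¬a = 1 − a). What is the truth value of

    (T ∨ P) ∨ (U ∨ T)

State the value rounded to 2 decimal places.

0.90

T ∨ P = max(a, b) on (0.90, 0.83) = 0.90
U ∨ T = max(a, b) on (0.51, 0.90) = 0.90
(T ∨ P) ∨ (U ∨ T) = max(a, b) on (0.90, 0.90) = 0.90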